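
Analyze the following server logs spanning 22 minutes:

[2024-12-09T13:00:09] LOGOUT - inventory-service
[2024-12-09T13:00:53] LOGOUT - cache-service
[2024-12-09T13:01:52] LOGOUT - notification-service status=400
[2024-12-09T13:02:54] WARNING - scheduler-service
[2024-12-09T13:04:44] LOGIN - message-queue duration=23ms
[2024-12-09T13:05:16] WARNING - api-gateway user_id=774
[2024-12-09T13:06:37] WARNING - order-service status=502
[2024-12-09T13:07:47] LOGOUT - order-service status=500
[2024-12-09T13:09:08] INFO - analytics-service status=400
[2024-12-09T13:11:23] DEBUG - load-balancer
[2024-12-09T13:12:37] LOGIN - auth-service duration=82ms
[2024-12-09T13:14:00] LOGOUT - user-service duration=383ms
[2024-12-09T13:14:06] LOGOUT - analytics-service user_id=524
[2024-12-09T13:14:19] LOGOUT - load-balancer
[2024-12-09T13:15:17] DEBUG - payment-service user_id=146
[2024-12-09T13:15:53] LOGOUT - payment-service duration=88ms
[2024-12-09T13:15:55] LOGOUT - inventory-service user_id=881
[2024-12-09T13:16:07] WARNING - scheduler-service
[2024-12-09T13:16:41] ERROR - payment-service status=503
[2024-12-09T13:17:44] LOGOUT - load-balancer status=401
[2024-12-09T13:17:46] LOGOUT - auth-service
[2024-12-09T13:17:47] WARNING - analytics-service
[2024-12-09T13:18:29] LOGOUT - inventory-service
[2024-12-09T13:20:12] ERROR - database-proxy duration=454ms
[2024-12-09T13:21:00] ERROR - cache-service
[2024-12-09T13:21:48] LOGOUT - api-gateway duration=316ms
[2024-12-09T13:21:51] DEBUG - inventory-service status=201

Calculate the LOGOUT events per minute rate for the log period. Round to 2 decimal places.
0.59

To calculate the rate:

1. Count total LOGOUT events: 13
2. Total time period: 22 minutes
3. Rate = 13 / 22 = 0.59 events per minute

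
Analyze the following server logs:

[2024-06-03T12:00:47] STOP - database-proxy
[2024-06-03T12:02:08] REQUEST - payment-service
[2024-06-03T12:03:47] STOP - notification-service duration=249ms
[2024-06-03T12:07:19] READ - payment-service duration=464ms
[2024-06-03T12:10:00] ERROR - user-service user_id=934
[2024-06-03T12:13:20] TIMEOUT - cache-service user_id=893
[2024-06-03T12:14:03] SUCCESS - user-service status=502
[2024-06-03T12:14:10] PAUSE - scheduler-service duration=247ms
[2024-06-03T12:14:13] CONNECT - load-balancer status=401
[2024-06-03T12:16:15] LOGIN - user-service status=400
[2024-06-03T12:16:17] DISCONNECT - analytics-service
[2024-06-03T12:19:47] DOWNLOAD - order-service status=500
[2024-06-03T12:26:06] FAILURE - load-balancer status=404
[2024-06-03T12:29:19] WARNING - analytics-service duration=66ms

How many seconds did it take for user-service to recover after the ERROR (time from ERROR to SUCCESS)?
243

To calculate recovery time:

1. Find ERROR event for user-service: 2024-06-03T12:10:00
2. Find next SUCCESS event for user-service: 2024-06-03T12:14:03
3. Recovery time: 2024-06-03T12:14:03 - 2024-06-03T12:10:00 = 243 seconds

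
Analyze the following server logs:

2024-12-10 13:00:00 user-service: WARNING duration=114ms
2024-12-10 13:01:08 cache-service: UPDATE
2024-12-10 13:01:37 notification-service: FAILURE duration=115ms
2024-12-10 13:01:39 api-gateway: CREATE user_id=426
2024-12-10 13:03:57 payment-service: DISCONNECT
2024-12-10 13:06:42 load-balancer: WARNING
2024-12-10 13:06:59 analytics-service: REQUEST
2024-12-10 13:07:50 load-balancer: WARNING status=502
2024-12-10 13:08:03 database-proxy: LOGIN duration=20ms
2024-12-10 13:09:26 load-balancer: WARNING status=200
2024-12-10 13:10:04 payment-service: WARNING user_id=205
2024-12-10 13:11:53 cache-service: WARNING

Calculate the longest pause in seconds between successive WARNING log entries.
402

To find the longest gap:

1. Extract all WARNING events in chronological order
2. Calculate time differences between consecutive events
3. Find the maximum difference
4. Longest gap: 402 seconds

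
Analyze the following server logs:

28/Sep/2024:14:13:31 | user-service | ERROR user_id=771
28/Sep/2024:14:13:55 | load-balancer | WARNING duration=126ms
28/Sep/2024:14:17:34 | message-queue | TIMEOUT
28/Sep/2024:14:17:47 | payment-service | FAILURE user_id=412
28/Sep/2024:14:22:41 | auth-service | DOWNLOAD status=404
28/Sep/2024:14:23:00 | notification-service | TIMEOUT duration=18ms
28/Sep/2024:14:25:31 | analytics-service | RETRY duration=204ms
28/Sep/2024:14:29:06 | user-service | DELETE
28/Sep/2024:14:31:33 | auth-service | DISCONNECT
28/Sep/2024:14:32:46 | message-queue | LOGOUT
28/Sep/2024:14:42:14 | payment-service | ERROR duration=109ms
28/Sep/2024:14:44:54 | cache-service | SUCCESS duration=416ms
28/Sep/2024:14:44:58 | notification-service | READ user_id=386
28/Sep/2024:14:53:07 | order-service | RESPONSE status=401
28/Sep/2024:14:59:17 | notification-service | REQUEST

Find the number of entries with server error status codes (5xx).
0

To find matching entries:

1. Pattern to match: server error status codes (5xx)
2. Scan each log entry for the pattern
3. Count matches: 0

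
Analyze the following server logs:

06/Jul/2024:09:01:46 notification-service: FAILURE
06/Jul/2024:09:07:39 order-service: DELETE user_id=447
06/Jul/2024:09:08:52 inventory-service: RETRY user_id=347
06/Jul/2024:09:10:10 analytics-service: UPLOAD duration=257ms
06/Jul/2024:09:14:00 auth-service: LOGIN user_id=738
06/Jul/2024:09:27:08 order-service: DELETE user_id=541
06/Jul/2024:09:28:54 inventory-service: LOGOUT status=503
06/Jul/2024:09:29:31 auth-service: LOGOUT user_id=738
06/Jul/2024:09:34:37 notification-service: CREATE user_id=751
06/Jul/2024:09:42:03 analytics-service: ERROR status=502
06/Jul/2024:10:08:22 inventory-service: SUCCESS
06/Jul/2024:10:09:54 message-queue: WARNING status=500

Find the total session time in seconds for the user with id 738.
931

To calculate session duration:

1. Find LOGIN event for user_id=738: 06/Jul/2024:09:14:00
2. Find LOGOUT event for user_id=738: 06/Jul/2024:09:29:31
3. Session duration: 06/Jul/2024:09:29:31 - 06/Jul/2024:09:14:00 = 931 seconds (15 minutes)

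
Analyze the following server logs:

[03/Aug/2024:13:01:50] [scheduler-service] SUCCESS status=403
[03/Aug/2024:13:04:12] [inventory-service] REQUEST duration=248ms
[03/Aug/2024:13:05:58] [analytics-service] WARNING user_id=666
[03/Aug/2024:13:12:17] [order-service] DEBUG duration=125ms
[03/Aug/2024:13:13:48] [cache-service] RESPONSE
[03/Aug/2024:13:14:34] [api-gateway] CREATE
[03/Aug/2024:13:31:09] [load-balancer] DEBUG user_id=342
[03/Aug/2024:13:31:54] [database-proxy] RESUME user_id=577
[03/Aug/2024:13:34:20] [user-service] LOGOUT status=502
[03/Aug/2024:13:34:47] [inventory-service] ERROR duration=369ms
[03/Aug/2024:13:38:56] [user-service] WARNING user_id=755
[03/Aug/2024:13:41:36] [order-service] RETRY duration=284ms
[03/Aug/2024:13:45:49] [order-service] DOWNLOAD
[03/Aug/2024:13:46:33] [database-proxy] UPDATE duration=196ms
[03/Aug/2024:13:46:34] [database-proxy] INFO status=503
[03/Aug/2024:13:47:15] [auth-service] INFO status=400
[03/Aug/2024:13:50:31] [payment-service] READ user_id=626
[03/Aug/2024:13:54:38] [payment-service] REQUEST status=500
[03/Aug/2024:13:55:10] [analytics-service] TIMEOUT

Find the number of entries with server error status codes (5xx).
3

To find matching entries:

1. Pattern to match: server error status codes (5xx)
2. Scan each log entry for the pattern
3. Count matches: 3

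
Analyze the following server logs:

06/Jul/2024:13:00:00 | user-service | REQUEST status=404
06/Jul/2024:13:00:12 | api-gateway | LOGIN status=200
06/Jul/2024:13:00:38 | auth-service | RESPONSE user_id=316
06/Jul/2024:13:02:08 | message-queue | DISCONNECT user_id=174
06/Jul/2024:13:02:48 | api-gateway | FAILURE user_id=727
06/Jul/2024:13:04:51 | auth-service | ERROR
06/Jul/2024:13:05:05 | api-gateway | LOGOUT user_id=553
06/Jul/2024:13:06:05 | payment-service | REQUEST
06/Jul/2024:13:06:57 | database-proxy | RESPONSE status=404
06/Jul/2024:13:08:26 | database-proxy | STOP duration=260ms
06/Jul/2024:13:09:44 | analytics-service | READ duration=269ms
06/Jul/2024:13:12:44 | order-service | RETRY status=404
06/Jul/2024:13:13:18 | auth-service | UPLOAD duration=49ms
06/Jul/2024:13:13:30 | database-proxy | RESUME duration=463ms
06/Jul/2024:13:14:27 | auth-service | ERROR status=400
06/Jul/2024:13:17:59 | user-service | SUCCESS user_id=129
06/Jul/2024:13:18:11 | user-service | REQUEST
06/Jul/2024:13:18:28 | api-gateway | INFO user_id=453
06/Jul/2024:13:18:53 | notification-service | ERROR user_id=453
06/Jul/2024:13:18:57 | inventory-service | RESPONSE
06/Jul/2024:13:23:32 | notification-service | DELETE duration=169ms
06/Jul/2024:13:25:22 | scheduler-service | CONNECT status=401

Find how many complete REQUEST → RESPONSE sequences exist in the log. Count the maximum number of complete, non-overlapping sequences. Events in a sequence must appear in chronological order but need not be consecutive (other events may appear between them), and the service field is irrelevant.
3

To count sequences:

1. Look for pattern: REQUEST → RESPONSE
2. Greedily scan the log in chronological order, matching each sequence element in turn (ignoring service)
3. Each time the full pattern completes, increment the count and restart matching from the next event
4. Complete non-overlapping sequences found: 3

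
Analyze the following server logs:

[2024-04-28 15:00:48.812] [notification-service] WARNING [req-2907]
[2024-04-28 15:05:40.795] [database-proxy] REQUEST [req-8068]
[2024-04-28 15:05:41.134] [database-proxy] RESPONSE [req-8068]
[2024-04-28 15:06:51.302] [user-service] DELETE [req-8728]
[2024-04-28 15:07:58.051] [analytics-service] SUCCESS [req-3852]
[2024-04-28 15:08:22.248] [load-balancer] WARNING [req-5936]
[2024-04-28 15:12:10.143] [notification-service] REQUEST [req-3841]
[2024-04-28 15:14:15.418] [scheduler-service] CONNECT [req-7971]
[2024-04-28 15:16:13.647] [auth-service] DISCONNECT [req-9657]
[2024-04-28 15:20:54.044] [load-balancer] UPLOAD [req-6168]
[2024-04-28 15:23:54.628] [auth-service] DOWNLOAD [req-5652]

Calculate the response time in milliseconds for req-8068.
339

To calculate latency:

1. Find REQUEST with id req-8068: 2024-04-28 15:05:40.795
2. Find RESPONSE with id req-8068: 2024-04-28 15:05:41.134
3. Latency: 2024-04-28 15:05:41.134 - 2024-04-28 15:05:40.795 = 339ms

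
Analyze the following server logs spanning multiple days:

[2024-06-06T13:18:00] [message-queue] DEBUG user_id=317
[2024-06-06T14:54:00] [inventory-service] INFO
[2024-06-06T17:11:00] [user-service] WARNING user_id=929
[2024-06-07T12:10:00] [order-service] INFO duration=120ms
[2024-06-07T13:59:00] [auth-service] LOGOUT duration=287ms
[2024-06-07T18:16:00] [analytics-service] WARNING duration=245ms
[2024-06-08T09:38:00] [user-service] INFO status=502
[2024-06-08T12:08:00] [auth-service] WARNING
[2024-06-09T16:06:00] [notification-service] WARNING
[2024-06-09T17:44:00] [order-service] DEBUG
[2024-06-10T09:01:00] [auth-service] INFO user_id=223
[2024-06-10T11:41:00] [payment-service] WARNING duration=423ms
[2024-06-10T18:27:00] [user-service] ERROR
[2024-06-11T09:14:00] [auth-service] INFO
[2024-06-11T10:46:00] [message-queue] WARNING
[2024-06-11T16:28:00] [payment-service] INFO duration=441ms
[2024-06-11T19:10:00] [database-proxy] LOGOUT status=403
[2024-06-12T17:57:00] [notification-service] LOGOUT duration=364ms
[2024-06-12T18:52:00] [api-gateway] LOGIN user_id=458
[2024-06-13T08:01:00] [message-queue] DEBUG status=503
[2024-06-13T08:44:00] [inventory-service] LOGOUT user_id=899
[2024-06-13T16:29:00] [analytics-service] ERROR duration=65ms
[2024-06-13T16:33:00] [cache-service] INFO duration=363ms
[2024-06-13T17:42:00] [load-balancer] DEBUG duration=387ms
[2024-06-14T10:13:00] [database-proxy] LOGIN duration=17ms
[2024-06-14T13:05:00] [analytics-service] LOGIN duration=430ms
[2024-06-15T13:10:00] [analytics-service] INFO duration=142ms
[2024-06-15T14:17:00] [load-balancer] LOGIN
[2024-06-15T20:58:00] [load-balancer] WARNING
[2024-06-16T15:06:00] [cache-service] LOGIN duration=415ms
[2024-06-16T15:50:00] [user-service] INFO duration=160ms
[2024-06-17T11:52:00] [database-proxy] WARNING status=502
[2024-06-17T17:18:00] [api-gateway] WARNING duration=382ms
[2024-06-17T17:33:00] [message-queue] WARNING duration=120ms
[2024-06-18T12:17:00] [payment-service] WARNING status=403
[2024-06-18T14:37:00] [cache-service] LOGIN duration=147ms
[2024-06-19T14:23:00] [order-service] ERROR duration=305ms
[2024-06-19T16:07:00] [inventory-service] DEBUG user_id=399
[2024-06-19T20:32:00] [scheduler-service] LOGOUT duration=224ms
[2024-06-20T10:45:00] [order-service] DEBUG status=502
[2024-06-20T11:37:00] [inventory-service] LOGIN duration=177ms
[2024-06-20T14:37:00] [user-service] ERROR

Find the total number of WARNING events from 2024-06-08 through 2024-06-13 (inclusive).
4

To filter by date range:

1. Date range: 2024-06-08 through 2024-06-13, both dates inclusive
2. Filter for WARNING events whose date falls in this range
3. Count matching events: 4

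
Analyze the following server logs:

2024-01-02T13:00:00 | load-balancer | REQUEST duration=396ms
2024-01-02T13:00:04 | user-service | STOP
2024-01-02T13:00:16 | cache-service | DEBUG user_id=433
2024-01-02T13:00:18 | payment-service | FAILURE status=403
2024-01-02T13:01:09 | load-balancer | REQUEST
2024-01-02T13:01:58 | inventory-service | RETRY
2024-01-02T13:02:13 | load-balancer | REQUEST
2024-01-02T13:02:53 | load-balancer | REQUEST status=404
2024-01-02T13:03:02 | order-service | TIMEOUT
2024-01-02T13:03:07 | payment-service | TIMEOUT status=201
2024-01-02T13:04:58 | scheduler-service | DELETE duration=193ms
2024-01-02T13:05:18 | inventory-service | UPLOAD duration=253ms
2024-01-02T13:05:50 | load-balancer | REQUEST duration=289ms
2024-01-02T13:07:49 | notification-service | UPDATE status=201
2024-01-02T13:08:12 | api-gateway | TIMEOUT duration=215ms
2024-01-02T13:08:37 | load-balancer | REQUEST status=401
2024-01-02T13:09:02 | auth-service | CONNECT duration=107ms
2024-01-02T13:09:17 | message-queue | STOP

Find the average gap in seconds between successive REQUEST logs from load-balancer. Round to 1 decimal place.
103.4

To calculate average interval:

1. Find all REQUEST events for load-balancer in order
2. Calculate time gaps between consecutive events
3. Compute mean of gaps: 517 / 5 = 103.4 seconds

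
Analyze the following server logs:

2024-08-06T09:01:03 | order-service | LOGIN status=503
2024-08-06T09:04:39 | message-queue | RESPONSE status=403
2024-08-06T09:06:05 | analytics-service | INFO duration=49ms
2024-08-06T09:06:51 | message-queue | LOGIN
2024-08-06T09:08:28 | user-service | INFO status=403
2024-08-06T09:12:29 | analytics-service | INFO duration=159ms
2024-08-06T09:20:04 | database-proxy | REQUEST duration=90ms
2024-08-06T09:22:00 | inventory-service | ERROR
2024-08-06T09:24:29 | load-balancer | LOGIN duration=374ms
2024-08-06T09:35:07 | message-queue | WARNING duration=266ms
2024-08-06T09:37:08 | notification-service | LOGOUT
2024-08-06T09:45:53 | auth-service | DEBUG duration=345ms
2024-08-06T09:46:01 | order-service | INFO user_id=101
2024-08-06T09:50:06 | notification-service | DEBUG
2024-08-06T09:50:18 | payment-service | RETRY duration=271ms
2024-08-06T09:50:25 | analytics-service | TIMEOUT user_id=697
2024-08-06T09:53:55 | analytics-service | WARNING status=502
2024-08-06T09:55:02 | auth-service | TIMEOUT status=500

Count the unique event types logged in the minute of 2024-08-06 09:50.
3

To count unique event types:

1. Filter events in the minute starting at 2024-08-06 09:50
2. Extract event types from matching entries
3. Count unique types: 3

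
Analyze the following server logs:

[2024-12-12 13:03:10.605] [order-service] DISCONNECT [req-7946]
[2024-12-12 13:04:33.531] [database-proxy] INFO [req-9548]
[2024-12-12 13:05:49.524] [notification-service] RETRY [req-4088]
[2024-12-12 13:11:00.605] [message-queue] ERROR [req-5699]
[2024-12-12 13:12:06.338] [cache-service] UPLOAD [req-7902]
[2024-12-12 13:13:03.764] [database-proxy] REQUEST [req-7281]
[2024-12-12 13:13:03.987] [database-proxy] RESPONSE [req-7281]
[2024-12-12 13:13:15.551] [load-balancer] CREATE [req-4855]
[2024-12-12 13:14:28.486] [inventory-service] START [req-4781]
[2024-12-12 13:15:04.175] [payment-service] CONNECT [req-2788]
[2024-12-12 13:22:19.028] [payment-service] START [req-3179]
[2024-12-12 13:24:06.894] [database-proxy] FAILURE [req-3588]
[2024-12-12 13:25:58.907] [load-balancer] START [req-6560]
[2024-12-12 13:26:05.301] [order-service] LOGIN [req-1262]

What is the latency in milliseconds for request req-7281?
223

To calculate latency:

1. Find REQUEST with id req-7281: 2024-12-12 13:13:03.764
2. Find RESPONSE with id req-7281: 2024-12-12 13:13:03.987
3. Latency: 2024-12-12 13:13:03.987 - 2024-12-12 13:13:03.764 = 223ms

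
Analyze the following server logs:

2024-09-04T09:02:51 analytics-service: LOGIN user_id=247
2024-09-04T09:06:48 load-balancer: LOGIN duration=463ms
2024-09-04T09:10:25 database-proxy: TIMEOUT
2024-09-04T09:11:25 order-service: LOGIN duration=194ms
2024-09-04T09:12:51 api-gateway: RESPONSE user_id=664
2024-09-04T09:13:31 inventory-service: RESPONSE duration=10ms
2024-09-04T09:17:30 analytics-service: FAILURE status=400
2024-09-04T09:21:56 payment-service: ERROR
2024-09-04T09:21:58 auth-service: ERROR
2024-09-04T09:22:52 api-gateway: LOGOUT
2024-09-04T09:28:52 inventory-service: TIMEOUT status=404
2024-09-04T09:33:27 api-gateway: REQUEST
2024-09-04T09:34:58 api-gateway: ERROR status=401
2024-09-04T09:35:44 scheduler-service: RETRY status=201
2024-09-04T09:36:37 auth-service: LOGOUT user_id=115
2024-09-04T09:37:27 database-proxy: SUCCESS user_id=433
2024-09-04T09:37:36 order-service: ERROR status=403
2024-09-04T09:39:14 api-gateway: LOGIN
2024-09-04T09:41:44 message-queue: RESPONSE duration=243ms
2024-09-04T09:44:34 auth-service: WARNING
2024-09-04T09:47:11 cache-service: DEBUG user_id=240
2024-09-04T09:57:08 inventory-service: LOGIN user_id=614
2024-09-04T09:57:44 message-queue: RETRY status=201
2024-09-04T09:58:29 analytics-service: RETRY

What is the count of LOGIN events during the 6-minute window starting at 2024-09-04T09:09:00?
1

To count events in the time window:

1. Window boundaries: 2024-09-04T09:09:00 to 2024-09-04T09:15:00
2. Filter for LOGIN events within this window
3. Count matching events: 1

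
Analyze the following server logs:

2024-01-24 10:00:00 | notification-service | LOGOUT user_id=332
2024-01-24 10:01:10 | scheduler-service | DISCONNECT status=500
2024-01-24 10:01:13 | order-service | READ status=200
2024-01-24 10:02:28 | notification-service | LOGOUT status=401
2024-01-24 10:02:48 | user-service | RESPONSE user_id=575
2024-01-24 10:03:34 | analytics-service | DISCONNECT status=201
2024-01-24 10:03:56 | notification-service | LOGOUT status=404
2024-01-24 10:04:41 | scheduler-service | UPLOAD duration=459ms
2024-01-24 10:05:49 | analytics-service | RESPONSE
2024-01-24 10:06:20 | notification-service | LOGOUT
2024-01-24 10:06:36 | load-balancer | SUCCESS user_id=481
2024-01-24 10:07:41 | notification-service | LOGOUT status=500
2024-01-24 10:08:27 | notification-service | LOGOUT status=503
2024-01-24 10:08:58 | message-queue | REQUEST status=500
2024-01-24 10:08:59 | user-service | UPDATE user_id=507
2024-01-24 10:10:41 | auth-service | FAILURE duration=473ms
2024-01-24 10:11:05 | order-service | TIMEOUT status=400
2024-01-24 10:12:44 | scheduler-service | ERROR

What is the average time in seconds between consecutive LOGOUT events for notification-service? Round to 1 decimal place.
101.4

To calculate average interval:

1. Find all LOGOUT events for notification-service in order
2. Calculate time gaps between consecutive events
3. Compute mean of gaps: 507 / 5 = 101.4 seconds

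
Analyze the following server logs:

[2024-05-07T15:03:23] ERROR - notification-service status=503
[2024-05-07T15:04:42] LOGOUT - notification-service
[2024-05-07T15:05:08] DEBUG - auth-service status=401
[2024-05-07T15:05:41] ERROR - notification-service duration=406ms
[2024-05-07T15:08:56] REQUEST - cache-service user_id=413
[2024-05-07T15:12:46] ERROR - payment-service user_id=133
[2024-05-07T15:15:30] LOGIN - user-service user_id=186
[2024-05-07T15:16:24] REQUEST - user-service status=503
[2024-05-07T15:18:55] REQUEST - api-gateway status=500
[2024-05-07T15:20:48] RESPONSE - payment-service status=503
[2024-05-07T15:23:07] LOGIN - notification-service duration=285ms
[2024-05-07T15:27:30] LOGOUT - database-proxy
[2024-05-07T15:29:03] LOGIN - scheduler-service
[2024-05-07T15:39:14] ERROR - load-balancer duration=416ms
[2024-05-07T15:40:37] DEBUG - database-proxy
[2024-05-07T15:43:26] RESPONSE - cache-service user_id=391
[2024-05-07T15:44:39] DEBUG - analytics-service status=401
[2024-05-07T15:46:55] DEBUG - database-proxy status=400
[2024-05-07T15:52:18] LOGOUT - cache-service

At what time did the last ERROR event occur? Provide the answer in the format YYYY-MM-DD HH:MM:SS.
2024-05-07 15:39:14

To find the last event:

1. Filter for all ERROR events
2. Sort by timestamp
3. Select the last one
4. Timestamp: 2024-05-07 15:39:14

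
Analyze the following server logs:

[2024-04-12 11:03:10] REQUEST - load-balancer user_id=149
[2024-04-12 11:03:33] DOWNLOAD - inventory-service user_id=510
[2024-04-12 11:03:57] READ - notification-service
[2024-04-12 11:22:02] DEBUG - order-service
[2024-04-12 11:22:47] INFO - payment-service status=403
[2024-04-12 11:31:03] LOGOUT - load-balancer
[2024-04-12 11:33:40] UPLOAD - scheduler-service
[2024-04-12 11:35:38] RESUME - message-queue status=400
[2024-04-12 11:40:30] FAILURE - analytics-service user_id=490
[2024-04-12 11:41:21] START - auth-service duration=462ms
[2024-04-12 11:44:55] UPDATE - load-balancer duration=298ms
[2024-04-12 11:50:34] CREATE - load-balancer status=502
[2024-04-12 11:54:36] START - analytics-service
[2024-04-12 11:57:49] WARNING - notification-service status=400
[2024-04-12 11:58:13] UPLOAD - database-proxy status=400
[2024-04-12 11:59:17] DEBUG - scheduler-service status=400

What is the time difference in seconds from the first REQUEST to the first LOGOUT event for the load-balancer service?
1673

To find the time between events:

1. Locate the first REQUEST event for load-balancer: 2024-04-12 11:03:10
2. Locate the first LOGOUT event for load-balancer: 2024-04-12 11:31:03
3. Calculate the difference: 2024-04-12 11:31:03 - 2024-04-12 11:03:10 = 1673 seconds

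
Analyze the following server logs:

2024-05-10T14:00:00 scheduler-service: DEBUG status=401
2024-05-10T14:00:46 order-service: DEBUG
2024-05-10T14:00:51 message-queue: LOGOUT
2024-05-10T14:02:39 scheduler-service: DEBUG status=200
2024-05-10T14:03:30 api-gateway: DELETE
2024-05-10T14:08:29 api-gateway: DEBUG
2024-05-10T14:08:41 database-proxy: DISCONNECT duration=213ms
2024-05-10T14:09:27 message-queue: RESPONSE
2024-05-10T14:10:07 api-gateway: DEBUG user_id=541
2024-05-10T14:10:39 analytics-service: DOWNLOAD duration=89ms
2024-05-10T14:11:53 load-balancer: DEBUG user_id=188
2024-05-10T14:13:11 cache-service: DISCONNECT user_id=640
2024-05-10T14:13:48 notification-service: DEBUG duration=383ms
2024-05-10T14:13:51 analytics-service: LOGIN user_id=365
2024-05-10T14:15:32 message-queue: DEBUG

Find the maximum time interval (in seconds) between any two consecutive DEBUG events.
350

To find the longest gap:

1. Extract all DEBUG events in chronological order
2. Calculate time differences between consecutive events
3. Find the maximum difference
4. Longest gap: 350 seconds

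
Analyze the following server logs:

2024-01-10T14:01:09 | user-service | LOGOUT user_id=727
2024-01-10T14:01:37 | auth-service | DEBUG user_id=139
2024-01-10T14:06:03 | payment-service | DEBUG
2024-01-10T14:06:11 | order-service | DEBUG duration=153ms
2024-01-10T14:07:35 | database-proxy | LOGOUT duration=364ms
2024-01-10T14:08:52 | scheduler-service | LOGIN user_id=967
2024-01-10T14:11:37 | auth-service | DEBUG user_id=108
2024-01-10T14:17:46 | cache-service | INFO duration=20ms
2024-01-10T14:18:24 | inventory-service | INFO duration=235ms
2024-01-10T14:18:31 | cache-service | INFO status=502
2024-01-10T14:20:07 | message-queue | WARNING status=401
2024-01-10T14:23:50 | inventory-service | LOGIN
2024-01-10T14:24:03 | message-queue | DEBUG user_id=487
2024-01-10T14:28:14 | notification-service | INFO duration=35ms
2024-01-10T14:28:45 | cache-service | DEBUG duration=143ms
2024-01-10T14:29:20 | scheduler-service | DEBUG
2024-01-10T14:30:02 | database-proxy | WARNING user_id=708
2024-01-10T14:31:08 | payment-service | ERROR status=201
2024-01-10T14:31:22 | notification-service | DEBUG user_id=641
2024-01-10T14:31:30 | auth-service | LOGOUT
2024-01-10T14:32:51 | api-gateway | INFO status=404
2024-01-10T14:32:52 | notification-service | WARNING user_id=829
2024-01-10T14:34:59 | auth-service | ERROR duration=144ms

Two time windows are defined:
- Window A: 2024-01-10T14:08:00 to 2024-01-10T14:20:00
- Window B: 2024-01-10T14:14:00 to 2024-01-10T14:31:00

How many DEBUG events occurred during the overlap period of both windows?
0

To find overlap events:

1. Window A: 2024-01-10T14:08:00 to 2024-01-10T14:20:00
2. Window B: 2024-01-10T14:14:00 to 2024-01-10T14:31:00
3. Overlap period: 2024-01-10T14:14:00 to 2024-01-10T14:20:00
4. Count DEBUG events in overlap: 0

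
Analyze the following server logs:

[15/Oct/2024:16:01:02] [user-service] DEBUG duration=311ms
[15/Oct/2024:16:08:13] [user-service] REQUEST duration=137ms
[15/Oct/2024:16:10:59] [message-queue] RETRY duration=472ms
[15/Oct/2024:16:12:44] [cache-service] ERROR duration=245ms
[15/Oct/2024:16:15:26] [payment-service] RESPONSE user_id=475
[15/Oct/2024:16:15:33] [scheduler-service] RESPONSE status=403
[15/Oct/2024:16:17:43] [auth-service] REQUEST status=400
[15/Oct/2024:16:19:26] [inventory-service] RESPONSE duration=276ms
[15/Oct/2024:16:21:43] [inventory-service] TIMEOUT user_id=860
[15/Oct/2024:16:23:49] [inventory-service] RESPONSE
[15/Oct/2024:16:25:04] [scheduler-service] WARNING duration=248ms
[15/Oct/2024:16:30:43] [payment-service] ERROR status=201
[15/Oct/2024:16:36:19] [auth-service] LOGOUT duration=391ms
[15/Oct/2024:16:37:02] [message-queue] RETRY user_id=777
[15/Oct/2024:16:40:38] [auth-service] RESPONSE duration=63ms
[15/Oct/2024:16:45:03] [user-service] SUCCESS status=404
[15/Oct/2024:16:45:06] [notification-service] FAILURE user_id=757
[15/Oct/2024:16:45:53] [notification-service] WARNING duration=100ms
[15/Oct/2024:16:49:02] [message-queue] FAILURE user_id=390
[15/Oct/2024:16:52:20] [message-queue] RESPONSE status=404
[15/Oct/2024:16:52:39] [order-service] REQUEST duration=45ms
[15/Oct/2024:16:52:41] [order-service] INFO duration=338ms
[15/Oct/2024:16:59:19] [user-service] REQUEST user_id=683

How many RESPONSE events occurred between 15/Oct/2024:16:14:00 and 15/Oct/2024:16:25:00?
4

To count events in the time window:

1. Window boundaries: 15/Oct/2024:16:14:00 to 15/Oct/2024:16:25:00
2. Filter for RESPONSE events within this window
3. Count matching events: 4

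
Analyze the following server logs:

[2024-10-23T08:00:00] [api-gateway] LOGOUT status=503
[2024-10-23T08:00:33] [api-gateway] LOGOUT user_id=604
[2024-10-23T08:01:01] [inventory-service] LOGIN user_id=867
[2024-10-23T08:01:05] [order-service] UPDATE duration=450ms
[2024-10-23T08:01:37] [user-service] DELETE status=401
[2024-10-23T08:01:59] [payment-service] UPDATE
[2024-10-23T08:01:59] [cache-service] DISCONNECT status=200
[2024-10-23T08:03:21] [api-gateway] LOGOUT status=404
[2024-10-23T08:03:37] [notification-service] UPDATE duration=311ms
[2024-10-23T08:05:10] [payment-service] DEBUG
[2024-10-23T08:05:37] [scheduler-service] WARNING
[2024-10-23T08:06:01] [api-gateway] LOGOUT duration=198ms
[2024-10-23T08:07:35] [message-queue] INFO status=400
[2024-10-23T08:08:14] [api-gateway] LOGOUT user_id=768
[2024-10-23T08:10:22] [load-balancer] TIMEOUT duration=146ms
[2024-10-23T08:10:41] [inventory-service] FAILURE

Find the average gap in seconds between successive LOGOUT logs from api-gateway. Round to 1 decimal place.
123.5

To calculate average interval:

1. Find all LOGOUT events for api-gateway in order
2. Calculate time gaps between consecutive events
3. Compute mean of gaps: 494 / 4 = 123.5 seconds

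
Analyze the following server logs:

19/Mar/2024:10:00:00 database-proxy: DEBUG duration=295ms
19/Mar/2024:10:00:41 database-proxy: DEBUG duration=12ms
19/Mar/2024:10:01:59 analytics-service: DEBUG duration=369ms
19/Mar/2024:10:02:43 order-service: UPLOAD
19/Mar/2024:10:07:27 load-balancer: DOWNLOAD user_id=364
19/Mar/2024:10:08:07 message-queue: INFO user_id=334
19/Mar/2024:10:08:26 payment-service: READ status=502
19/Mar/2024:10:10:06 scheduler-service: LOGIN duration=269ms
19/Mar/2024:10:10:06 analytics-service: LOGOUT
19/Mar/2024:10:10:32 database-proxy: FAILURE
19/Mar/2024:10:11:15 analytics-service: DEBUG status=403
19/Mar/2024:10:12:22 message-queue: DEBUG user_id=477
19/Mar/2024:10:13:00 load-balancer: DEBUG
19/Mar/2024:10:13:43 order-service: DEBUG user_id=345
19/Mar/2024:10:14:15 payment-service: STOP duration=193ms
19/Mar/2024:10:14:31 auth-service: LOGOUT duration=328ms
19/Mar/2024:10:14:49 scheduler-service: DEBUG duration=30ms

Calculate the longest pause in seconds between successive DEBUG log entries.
556

To find the longest gap:

1. Extract all DEBUG events in chronological order
2. Calculate time differences between consecutive events
3. Find the maximum difference
4. Longest gap: 556 seconds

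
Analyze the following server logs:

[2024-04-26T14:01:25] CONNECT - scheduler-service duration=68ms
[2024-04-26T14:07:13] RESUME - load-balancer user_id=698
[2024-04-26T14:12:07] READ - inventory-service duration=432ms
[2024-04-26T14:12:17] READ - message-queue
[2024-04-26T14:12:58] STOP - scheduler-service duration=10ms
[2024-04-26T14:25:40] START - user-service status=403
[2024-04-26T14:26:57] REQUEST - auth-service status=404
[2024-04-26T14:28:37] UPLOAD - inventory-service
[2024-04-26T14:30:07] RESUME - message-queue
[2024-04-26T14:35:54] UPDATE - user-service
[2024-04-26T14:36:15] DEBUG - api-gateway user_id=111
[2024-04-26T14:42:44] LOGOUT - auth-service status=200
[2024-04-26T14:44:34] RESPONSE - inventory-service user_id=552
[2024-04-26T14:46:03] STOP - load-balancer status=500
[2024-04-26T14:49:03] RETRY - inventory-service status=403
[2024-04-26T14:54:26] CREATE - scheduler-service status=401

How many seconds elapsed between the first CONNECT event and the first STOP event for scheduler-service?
693

To find the time between events:

1. Locate the first CONNECT event for scheduler-service: 2024-04-26T14:01:25
2. Locate the first STOP event for scheduler-service: 2024-04-26T14:12:58
3. Calculate the difference: 2024-04-26T14:12:58 - 2024-04-26T14:01:25 = 693 seconds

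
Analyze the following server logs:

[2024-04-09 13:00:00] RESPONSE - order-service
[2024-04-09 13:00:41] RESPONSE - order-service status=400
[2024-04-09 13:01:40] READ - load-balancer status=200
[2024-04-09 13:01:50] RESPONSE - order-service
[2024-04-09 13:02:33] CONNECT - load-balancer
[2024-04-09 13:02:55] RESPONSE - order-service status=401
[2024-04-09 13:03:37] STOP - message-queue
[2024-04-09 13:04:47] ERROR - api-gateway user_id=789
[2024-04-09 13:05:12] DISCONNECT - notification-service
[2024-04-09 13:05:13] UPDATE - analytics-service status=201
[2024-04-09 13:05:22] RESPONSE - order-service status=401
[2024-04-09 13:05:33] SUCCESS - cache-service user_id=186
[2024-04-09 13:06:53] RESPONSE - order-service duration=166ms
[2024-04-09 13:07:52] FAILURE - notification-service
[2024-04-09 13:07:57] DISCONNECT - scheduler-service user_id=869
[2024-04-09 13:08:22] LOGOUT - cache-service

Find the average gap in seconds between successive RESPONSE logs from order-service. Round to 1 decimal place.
82.6

To calculate average interval:

1. Find all RESPONSE events for order-service in order
2. Calculate time gaps between consecutive events
3. Compute mean of gaps: 413 / 5 = 82.6 seconds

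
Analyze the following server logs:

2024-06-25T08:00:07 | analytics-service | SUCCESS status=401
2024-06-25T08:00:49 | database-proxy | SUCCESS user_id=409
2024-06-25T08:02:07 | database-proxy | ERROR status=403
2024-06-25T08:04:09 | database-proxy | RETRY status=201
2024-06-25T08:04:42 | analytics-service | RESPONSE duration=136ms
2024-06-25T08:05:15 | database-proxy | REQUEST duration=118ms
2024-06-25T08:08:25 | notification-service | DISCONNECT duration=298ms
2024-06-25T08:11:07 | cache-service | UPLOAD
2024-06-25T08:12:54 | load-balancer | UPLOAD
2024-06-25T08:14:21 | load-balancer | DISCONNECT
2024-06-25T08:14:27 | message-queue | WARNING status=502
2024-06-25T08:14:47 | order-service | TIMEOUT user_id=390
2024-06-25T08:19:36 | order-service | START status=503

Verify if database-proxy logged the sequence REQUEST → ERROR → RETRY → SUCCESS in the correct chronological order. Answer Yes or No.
No

To verify sequence order:

1. Find all events in sequence REQUEST → ERROR → RETRY → SUCCESS for database-proxy
2. Extract their timestamps
3. Check if timestamps are in ascending order
4. Result: No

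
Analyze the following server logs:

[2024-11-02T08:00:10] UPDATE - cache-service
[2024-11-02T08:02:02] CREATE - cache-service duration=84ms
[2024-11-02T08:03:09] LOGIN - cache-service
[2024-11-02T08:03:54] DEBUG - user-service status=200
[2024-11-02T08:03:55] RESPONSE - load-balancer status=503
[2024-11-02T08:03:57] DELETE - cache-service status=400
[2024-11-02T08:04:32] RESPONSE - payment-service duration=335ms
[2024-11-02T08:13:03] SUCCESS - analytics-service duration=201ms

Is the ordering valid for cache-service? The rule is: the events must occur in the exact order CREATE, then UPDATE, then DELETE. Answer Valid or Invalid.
Invalid

To validate ordering:

1. Required order: CREATE → UPDATE → DELETE
2. Rule: the events must occur in the exact order CREATE, then UPDATE, then DELETE
3. Check actual order of events for cache-service
4. Result: Invalid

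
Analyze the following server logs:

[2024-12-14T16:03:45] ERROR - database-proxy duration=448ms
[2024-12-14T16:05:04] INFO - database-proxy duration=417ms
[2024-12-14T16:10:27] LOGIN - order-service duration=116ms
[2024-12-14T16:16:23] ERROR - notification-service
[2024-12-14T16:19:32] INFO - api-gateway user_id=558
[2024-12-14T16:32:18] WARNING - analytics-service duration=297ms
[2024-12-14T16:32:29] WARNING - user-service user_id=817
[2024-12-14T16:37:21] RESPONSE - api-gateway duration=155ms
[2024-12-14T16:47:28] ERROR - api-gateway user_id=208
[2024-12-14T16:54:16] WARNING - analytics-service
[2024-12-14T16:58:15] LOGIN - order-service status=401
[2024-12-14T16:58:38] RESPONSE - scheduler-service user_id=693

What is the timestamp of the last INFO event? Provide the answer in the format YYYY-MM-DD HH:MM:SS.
2024-12-14 16:19:32

To find the last event:

1. Filter for all INFO events
2. Sort by timestamp
3. Select the last one
4. Timestamp: 2024-12-14 16:19:32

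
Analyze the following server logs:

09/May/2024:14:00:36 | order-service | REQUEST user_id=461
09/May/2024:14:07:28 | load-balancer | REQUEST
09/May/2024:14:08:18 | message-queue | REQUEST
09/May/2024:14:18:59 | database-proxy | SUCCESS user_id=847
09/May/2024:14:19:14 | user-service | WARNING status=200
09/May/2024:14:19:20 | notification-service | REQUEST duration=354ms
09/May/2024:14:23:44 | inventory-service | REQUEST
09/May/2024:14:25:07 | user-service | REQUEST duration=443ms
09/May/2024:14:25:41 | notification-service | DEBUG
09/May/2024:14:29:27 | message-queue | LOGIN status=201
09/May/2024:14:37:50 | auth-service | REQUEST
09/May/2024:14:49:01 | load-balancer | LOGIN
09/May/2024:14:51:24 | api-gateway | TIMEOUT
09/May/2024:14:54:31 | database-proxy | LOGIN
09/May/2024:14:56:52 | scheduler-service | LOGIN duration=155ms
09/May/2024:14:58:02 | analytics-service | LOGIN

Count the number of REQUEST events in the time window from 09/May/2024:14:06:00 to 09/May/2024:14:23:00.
3

To count events in the time window:

1. Window boundaries: 09/May/2024:14:06:00 to 09/May/2024:14:23:00
2. Filter for REQUEST events within this window
3. Count matching events: 3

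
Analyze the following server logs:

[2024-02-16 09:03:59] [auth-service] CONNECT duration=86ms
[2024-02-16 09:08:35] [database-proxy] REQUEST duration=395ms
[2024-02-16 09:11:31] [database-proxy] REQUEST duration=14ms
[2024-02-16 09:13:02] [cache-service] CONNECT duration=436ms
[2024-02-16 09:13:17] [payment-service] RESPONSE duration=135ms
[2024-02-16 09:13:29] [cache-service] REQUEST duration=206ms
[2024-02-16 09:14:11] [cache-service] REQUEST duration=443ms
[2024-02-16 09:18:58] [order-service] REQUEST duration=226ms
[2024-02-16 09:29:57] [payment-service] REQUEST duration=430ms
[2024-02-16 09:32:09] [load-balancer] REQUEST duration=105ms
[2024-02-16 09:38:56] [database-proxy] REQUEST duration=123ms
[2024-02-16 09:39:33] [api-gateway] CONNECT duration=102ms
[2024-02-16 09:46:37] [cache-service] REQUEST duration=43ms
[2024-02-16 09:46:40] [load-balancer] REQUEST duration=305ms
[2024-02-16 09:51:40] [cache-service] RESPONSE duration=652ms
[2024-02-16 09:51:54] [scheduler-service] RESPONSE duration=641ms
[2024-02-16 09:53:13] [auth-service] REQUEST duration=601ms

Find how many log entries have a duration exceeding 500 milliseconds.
3

To count timeouts:

1. Threshold: 500ms
2. Extract duration from each log entry
3. Count entries where duration > 500
4. Timeout count: 3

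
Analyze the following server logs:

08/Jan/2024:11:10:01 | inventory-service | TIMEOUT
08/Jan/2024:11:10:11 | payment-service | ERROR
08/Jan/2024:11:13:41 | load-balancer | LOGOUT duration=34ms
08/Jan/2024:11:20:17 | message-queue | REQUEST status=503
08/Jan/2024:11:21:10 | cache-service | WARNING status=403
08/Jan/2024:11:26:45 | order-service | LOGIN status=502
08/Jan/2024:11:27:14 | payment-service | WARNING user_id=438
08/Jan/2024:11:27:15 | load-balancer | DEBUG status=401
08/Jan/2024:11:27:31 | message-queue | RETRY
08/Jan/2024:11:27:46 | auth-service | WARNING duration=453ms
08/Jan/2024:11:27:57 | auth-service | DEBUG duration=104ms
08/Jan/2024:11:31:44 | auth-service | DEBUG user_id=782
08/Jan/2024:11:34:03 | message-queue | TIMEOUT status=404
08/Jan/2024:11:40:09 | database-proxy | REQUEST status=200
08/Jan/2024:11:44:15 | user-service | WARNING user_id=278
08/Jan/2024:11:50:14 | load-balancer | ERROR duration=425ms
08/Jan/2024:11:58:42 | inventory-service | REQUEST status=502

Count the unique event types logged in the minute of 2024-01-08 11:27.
3

To count unique event types:

1. Filter events in the minute starting at 2024-01-08 11:27
2. Extract event types from matching entries
3. Count unique types: 3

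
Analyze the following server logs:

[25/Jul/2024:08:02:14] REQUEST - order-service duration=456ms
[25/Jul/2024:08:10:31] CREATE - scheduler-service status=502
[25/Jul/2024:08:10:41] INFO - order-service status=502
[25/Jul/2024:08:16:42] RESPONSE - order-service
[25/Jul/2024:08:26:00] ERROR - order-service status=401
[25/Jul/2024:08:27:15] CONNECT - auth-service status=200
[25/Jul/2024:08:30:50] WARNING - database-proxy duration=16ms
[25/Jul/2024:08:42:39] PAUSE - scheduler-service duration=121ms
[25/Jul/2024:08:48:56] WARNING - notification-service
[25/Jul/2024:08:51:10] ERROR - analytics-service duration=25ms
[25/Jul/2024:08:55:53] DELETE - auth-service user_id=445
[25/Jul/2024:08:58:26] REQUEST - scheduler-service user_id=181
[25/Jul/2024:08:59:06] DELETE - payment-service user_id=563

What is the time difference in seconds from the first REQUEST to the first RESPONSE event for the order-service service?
868

To find the time between events:

1. Locate the first REQUEST event for order-service: 25/Jul/2024:08:02:14
2. Locate the first RESPONSE event for order-service: 25/Jul/2024:08:16:42
3. Calculate the difference: 25/Jul/2024:08:16:42 - 25/Jul/2024:08:02:14 = 868 seconds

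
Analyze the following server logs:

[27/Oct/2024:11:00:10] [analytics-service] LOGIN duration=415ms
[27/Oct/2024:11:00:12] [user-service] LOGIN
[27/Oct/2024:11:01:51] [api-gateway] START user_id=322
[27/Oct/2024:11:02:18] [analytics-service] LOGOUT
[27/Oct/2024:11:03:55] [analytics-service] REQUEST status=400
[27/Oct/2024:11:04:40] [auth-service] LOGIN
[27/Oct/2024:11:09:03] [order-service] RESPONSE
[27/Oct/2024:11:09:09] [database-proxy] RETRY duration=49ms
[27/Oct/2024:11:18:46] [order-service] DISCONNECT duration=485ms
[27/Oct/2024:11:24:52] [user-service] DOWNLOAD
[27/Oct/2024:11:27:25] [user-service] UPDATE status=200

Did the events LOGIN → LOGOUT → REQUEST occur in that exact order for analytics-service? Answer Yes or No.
Yes

To verify sequence order:

1. Find all events in sequence LOGIN → LOGOUT → REQUEST for analytics-service
2. Extract their timestamps
3. Check if timestamps are in ascending order
4. Result: Yes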